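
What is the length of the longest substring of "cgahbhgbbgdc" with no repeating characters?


Input: "cgahbhgbbgdc"
Sliding window (track last position of each char):
  Position 0 ('c'): window [0,0] length 1 -- new best
  Position 1 ('g'): window [0,1] length 2 -- new best
  Position 2 ('a'): window [0,2] length 3 -- new best
  Position 3 ('h'): window [0,3] length 4 -- new best
  Position 4 ('b'): window [0,4] length 5 -- new best
  Position 5 ('h'): repeat (last at 3), move window start to 4
  Position 5 ('h'): window [4,5] length 2
  Position 6 ('g'): window [4,6] length 3
  Position 7 ('b'): repeat (last at 4), move window start to 5
  Position 7 ('b'): window [5,7] length 3
  Position 8 ('b'): repeat (last at 7), move window start to 8
  Position 8 ('b'): window [8,8] length 1
  Position 9 ('g'): window [8,9] length 2
  Position 10 ('d'): window [8,10] length 3
  Position 11 ('c'): window [8,11] length 4
Longest substring with no repeats: "cgahb" with length 5

5


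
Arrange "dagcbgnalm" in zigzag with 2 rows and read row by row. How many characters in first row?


Zigzag "dagcbgnalm" into 2 rows:
Placing characters:
  'd' => row 0
  'a' => row 1
  'g' => row 0
  'c' => row 1
  'b' => row 0
  'g' => row 1
  'n' => row 0
  'a' => row 1
  'l' => row 0
  'm' => row 1
Rows:
  Row 0: "dgbnl"
  Row 1: "acgam"
First row length: 5

5


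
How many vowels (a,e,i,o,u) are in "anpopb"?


Input: anpopb
Checking each character:
  'a' at position 0: vowel (running total: 1)
  'n' at position 1: consonant
  'p' at position 2: consonant
  'o' at position 3: vowel (running total: 2)
  'p' at position 4: consonant
  'b' at position 5: consonant
Total vowels: 2

2


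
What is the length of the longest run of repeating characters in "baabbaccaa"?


Input: "baabbaccaa"
Scanning for longest run:
  Position 1 ('a'): new char, reset run to 1
  Position 2 ('a'): continues run of 'a', length=2
  Position 3 ('b'): new char, reset run to 1
  Position 4 ('b'): continues run of 'b', length=2
  Position 5 ('a'): new char, reset run to 1
  Position 6 ('c'): new char, reset run to 1
  Position 7 ('c'): continues run of 'c', length=2
  Position 8 ('a'): new char, reset run to 1
  Position 9 ('a'): continues run of 'a', length=2
Longest run: 'a' with length 2

2


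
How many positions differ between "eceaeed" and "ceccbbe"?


Comparing "eceaeed" and "ceccbbe" position by position:
  Position 0: 'e' vs 'c' => DIFFER
  Position 1: 'c' vs 'e' => DIFFER
  Position 2: 'e' vs 'c' => DIFFER
  Position 3: 'a' vs 'c' => DIFFER
  Position 4: 'e' vs 'b' => DIFFER
  Position 5: 'e' vs 'b' => DIFFER
  Position 6: 'd' vs 'e' => DIFFER
Positions that differ: 7

7


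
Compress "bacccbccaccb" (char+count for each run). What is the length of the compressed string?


Input: bacccbccaccb
Runs:
  'b' x 1 => "b1"
  'a' x 1 => "a1"
  'c' x 3 => "c3"
  'b' x 1 => "b1"
  'c' x 2 => "c2"
  'a' x 1 => "a1"
  'c' x 2 => "c2"
  'b' x 1 => "b1"
Compressed: "b1a1c3b1c2a1c2b1"
Compressed length: 16

16


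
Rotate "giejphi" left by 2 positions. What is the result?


Input: "giejphi", rotate left by 2
First 2 characters: "gi"
Remaining characters: "ejphi"
Concatenate remaining + first: "ejphi" + "gi" = "ejphigi"

ejphigi


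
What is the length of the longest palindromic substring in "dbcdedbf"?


Input: "dbcdedbf"
Checking substrings for palindromes:
  [3:6] "ded" (len 3) => palindrome
Longest palindromic substring: "ded" with length 3

3


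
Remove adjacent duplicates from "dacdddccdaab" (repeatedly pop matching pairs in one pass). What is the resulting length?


Input: dacdddccdaab
Stack-based adjacent duplicate removal:
  Read 'd': push. Stack: d
  Read 'a': push. Stack: da
  Read 'c': push. Stack: dac
  Read 'd': push. Stack: dacd
  Read 'd': matches stack top 'd' => pop. Stack: dac
  Read 'd': push. Stack: dacd
  Read 'c': push. Stack: dacdc
  Read 'c': matches stack top 'c' => pop. Stack: dacd
  Read 'd': matches stack top 'd' => pop. Stack: dac
  Read 'a': push. Stack: daca
  Read 'a': matches stack top 'a' => pop. Stack: dac
  Read 'b': push. Stack: dacb
Final stack: "dacb" (length 4)

4


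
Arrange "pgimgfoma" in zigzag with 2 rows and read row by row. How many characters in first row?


Zigzag "pgimgfoma" into 2 rows:
Placing characters:
  'p' => row 0
  'g' => row 1
  'i' => row 0
  'm' => row 1
  'g' => row 0
  'f' => row 1
  'o' => row 0
  'm' => row 1
  'a' => row 0
Rows:
  Row 0: "pigoa"
  Row 1: "gmfm"
First row length: 5

5


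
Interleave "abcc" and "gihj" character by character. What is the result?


Interleaving "abcc" and "gihj":
  Position 0: 'a' from first, 'g' from second => "ag"
  Position 1: 'b' from first, 'i' from second => "bi"
  Position 2: 'c' from first, 'h' from second => "ch"
  Position 3: 'c' from first, 'j' from second => "cj"
Result: agbichcj

agbichcj


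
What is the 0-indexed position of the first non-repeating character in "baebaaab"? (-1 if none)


Input: baebaaab
Character frequencies:
  'a': 4
  'b': 3
  'e': 1
Scanning left to right for freq == 1:
  Position 0 ('b'): freq=3, skip
  Position 1 ('a'): freq=4, skip
  Position 2 ('e'): unique! => answer = 2

2


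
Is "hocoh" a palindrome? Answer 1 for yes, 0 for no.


Input: hocoh
Reversed: hocoh
  Compare pos 0 ('h') with pos 4 ('h'): match
  Compare pos 1 ('o') with pos 3 ('o'): match
Result: palindrome

1


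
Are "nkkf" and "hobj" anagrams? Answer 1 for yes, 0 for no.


Strings: "nkkf", "hobj"
Sorted first:  fkkn
Sorted second: bhjo
Differ at position 0: 'f' vs 'b' => not anagrams

0


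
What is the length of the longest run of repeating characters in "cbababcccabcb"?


Input: "cbababcccabcb"
Scanning for longest run:
  Position 1 ('b'): new char, reset run to 1
  Position 2 ('a'): new char, reset run to 1
  Position 3 ('b'): new char, reset run to 1
  Position 4 ('a'): new char, reset run to 1
  Position 5 ('b'): new char, reset run to 1
  Position 6 ('c'): new char, reset run to 1
  Position 7 ('c'): continues run of 'c', length=2
  Position 8 ('c'): continues run of 'c', length=3
  Position 9 ('a'): new char, reset run to 1
  Position 10 ('b'): new char, reset run to 1
  Position 11 ('c'): new char, reset run to 1
  Position 12 ('b'): new char, reset run to 1
Longest run: 'c' with length 3

3


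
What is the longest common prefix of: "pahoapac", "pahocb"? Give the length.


Words: pahoapac, pahocb
  Position 0: all 'p' => match
  Position 1: all 'a' => match
  Position 2: all 'h' => match
  Position 3: all 'o' => match
  Position 4: ('a', 'c') => mismatch, stop
LCP = "paho" (length 4)

4


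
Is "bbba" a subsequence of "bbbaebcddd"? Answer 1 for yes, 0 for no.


Check if "bbba" is a subsequence of "bbbaebcddd"
Greedy scan:
  Position 0 ('b'): matches sub[0] = 'b'
  Position 1 ('b'): matches sub[1] = 'b'
  Position 2 ('b'): matches sub[2] = 'b'
  Position 3 ('a'): matches sub[3] = 'a'
  Position 4 ('e'): no match needed
  Position 5 ('b'): no match needed
  Position 6 ('c'): no match needed
  Position 7 ('d'): no match needed
  Position 8 ('d'): no match needed
  Position 9 ('d'): no match needed
All 4 characters matched => is a subsequence

1


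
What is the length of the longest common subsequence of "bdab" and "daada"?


LCS of "bdab" and "daada"
DP table:
           d    a    a    d    a
      0    0    0    0    0    0
  b   0    0    0    0    0    0
  d   0    1    1    1    1    1
  a   0    1    2    2    2    2
  b   0    1    2    2    2    2
LCS length = dp[4][5] = 2

2


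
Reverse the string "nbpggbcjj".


Input: nbpggbcjj
Reading characters right to left:
  Position 8: 'j'
  Position 7: 'j'
  Position 6: 'c'
  Position 5: 'b'
  Position 4: 'g'
  Position 3: 'g'
  Position 2: 'p'
  Position 1: 'b'
  Position 0: 'n'
Reversed: jjcbggpbn

jjcbggpbn


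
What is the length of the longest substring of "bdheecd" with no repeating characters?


Input: "bdheecd"
Sliding window (track last position of each char):
  Position 0 ('b'): window [0,0] length 1 -- new best
  Position 1 ('d'): window [0,1] length 2 -- new best
  Position 2 ('h'): window [0,2] length 3 -- new best
  Position 3 ('e'): window [0,3] length 4 -- new best
  Position 4 ('e'): repeat (last at 3), move window start to 4
  Position 4 ('e'): window [4,4] length 1
  Position 5 ('c'): window [4,5] length 2
  Position 6 ('d'): window [4,6] length 3
Longest substring with no repeats: "bdhe" with length 4

4


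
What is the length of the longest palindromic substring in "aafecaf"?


Input: "aafecaf"
Checking substrings for palindromes:
  [0:2] "aa" (len 2) => palindrome
Longest palindromic substring: "aa" with length 2

2


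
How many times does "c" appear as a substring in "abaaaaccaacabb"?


Searching for "c" in "abaaaaccaacabb"
Scanning each position:
  Position 0: "a" => no
  Position 1: "b" => no
  Position 2: "a" => no
  Position 3: "a" => no
  Position 4: "a" => no
  Position 5: "a" => no
  Position 6: "c" => MATCH
  Position 7: "c" => MATCH
  Position 8: "a" => no
  Position 9: "a" => no
  Position 10: "c" => MATCH
  Position 11: "a" => no
  Position 12: "b" => no
  Position 13: "b" => no
Total occurrences: 3

3


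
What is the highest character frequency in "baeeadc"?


Input: baeeadc
Character counts:
  'a': 2
  'b': 1
  'c': 1
  'd': 1
  'e': 2
Maximum frequency: 2

2


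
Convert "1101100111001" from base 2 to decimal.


Input: "1101100111001" in base 2
Positional expansion:
  Digit '1' (value 1) x 2^12 = 4096
  Digit '1' (value 1) x 2^11 = 2048
  Digit '0' (value 0) x 2^10 = 0
  Digit '1' (value 1) x 2^9 = 512
  Digit '1' (value 1) x 2^8 = 256
  Digit '0' (value 0) x 2^7 = 0
  Digit '0' (value 0) x 2^6 = 0
  Digit '1' (value 1) x 2^5 = 32
  Digit '1' (value 1) x 2^4 = 16
  Digit '1' (value 1) x 2^3 = 8
  Digit '0' (value 0) x 2^2 = 0
  Digit '0' (value 0) x 2^1 = 0
  Digit '1' (value 1) x 2^0 = 1
Sum = 6969

6969


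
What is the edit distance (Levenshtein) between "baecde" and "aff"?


Computing edit distance: "baecde" -> "aff"
DP table:
           a    f    f
      0    1    2    3
  b   1    1    2    3
  a   2    1    2    3
  e   3    2    2    3
  c   4    3    3    3
  d   5    4    4    4
  e   6    5    5    5
Edit distance = dp[6][3] = 5

5


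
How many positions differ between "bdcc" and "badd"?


Comparing "bdcc" and "badd" position by position:
  Position 0: 'b' vs 'b' => same
  Position 1: 'd' vs 'a' => DIFFER
  Position 2: 'c' vs 'd' => DIFFER
  Position 3: 'c' vs 'd' => DIFFER
Positions that differ: 3

3


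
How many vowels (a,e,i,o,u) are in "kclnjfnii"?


Input: kclnjfnii
Checking each character:
  'k' at position 0: consonant
  'c' at position 1: consonant
  'l' at position 2: consonant
  'n' at position 3: consonant
  'j' at position 4: consonant
  'f' at position 5: consonant
  'n' at position 6: consonant
  'i' at position 7: vowel (running total: 1)
  'i' at position 8: vowel (running total: 2)
Total vowels: 2

2


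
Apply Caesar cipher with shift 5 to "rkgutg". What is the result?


Caesar cipher: shift "rkgutg" by 5
  'r' (pos 17) + 5 = pos 22 = 'w'
  'k' (pos 10) + 5 = pos 15 = 'p'
  'g' (pos 6) + 5 = pos 11 = 'l'
  'u' (pos 20) + 5 = pos 25 = 'z'
  't' (pos 19) + 5 = pos 24 = 'y'
  'g' (pos 6) + 5 = pos 11 = 'l'
Result: wplzyl

wplzyl


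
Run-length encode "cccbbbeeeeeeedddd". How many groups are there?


Input: cccbbbeeeeeeedddd
Scanning for consecutive runs:
  Group 1: 'c' x 3 (positions 0-2)
  Group 2: 'b' x 3 (positions 3-5)
  Group 3: 'e' x 7 (positions 6-12)
  Group 4: 'd' x 4 (positions 13-16)
Total groups: 4

4


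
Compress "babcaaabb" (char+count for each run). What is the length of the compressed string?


Input: babcaaabb
Runs:
  'b' x 1 => "b1"
  'a' x 1 => "a1"
  'b' x 1 => "b1"
  'c' x 1 => "c1"
  'a' x 3 => "a3"
  'b' x 2 => "b2"
Compressed: "b1a1b1c1a3b2"
Compressed length: 12

12


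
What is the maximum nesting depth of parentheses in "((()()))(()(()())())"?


Input: "((()()))(()(()())())"
Tracking depth:
  Position 0 '(': depth becomes 1
  Position 1 '(': depth becomes 2
  Position 2 '(': depth becomes 3
  Position 3 ')': depth becomes 2
  Position 4 '(': depth becomes 3
  Position 5 ')': depth becomes 2
  Position 6 ')': depth becomes 1
  Position 7 ')': depth becomes 0
  Position 8 '(': depth becomes 1
  Position 9 '(': depth becomes 2
  Position 10 ')': depth becomes 1
  Position 11 '(': depth becomes 2
  Position 12 '(': depth becomes 3
  Position 13 ')': depth becomes 2
  Position 14 '(': depth becomes 3
  Position 15 ')': depth becomes 2
  Position 16 ')': depth becomes 1
  Position 17 '(': depth becomes 2
  Position 18 ')': depth becomes 1
  Position 19 ')': depth becomes 0
Maximum depth reached: 3

3


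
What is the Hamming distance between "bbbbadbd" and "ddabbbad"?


Comparing "bbbbadbd" and "ddabbbad" position by position:
  Position 0: 'b' vs 'd' => differ
  Position 1: 'b' vs 'd' => differ
  Position 2: 'b' vs 'a' => differ
  Position 3: 'b' vs 'b' => same
  Position 4: 'a' vs 'b' => differ
  Position 5: 'd' vs 'b' => differ
  Position 6: 'b' vs 'a' => differ
  Position 7: 'd' vs 'd' => same
Total differences (Hamming distance): 6

6


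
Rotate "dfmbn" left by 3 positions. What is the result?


Input: "dfmbn", rotate left by 3
First 3 characters: "dfm"
Remaining characters: "bn"
Concatenate remaining + first: "bn" + "dfm" = "bndfm"

bndfm


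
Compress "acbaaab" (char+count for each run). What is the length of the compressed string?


Input: acbaaab
Runs:
  'a' x 1 => "a1"
  'c' x 1 => "c1"
  'b' x 1 => "b1"
  'a' x 3 => "a3"
  'b' x 1 => "b1"
Compressed: "a1c1b1a3b1"
Compressed length: 10

10


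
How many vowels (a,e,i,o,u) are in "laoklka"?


Input: laoklka
Checking each character:
  'l' at position 0: consonant
  'a' at position 1: vowel (running total: 1)
  'o' at position 2: vowel (running total: 2)
  'k' at position 3: consonant
  'l' at position 4: consonant
  'k' at position 5: consonant
  'a' at position 6: vowel (running total: 3)
Total vowels: 3

3


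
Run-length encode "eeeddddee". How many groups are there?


Input: eeeddddee
Scanning for consecutive runs:
  Group 1: 'e' x 3 (positions 0-2)
  Group 2: 'd' x 4 (positions 3-6)
  Group 3: 'e' x 2 (positions 7-8)
Total groups: 3

3


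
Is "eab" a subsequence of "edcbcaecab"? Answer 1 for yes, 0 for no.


Check if "eab" is a subsequence of "edcbcaecab"
Greedy scan:
  Position 0 ('e'): matches sub[0] = 'e'
  Position 1 ('d'): no match needed
  Position 2 ('c'): no match needed
  Position 3 ('b'): no match needed
  Position 4 ('c'): no match needed
  Position 5 ('a'): matches sub[1] = 'a'
  Position 6 ('e'): no match needed
  Position 7 ('c'): no match needed
  Position 8 ('a'): no match needed
  Position 9 ('b'): matches sub[2] = 'b'
All 3 characters matched => is a subsequence

1


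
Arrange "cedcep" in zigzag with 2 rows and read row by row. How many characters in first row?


Zigzag "cedcep" into 2 rows:
Placing characters:
  'c' => row 0
  'e' => row 1
  'd' => row 0
  'c' => row 1
  'e' => row 0
  'p' => row 1
Rows:
  Row 0: "cde"
  Row 1: "ecp"
First row length: 3

3


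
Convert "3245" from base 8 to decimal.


Input: "3245" in base 8
Positional expansion:
  Digit '3' (value 3) x 8^3 = 1536
  Digit '2' (value 2) x 8^2 = 128
  Digit '4' (value 4) x 8^1 = 32
  Digit '5' (value 5) x 8^0 = 5
Sum = 1701

1701


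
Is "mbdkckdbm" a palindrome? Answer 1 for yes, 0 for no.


Input: mbdkckdbm
Reversed: mbdkckdbm
  Compare pos 0 ('m') with pos 8 ('m'): match
  Compare pos 1 ('b') with pos 7 ('b'): match
  Compare pos 2 ('d') with pos 6 ('d'): match
  Compare pos 3 ('k') with pos 5 ('k'): match
Result: palindrome

1


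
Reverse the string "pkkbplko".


Input: pkkbplko
Reading characters right to left:
  Position 7: 'o'
  Position 6: 'k'
  Position 5: 'l'
  Position 4: 'p'
  Position 3: 'b'
  Position 2: 'k'
  Position 1: 'k'
  Position 0: 'p'
Reversed: oklpbkkp

oklpbkkp


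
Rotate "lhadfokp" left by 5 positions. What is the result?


Input: "lhadfokp", rotate left by 5
First 5 characters: "lhadf"
Remaining characters: "okp"
Concatenate remaining + first: "okp" + "lhadf" = "okplhadf"

okplhadf


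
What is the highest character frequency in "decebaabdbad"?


Input: decebaabdbad
Character counts:
  'a': 3
  'b': 3
  'c': 1
  'd': 3
  'e': 2
Maximum frequency: 3

3


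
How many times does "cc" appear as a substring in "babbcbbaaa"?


Searching for "cc" in "babbcbbaaa"
Scanning each position:
  Position 0: "ba" => no
  Position 1: "ab" => no
  Position 2: "bb" => no
  Position 3: "bc" => no
  Position 4: "cb" => no
  Position 5: "bb" => no
  Position 6: "ba" => no
  Position 7: "aa" => no
  Position 8: "aa" => no
Total occurrences: 0

0


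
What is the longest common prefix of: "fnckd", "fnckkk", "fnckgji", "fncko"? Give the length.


Words: fnckd, fnckkk, fnckgji, fncko
  Position 0: all 'f' => match
  Position 1: all 'n' => match
  Position 2: all 'c' => match
  Position 3: all 'k' => match
  Position 4: ('d', 'k', 'g', 'o') => mismatch, stop
LCP = "fnck" (length 4)

4


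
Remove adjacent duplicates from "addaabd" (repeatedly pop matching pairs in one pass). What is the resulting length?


Input: addaabd
Stack-based adjacent duplicate removal:
  Read 'a': push. Stack: a
  Read 'd': push. Stack: ad
  Read 'd': matches stack top 'd' => pop. Stack: a
  Read 'a': matches stack top 'a' => pop. Stack: (empty)
  Read 'a': push. Stack: a
  Read 'b': push. Stack: ab
  Read 'd': push. Stack: abd
Final stack: "abd" (length 3)

3


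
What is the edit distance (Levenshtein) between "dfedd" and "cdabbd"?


Computing edit distance: "dfedd" -> "cdabbd"
DP table:
           c    d    a    b    b    d
      0    1    2    3    4    5    6
  d   1    1    1    2    3    4    5
  f   2    2    2    2    3    4    5
  e   3    3    3    3    3    4    5
  d   4    4    3    4    4    4    4
  d   5    5    4    4    5    5    4
Edit distance = dp[5][6] = 4

4


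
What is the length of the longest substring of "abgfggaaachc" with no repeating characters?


Input: "abgfggaaachc"
Sliding window (track last position of each char):
  Position 0 ('a'): window [0,0] length 1 -- new best
  Position 1 ('b'): window [0,1] length 2 -- new best
  Position 2 ('g'): window [0,2] length 3 -- new best
  Position 3 ('f'): window [0,3] length 4 -- new best
  Position 4 ('g'): repeat (last at 2), move window start to 3
  Position 4 ('g'): window [3,4] length 2
  Position 5 ('g'): repeat (last at 4), move window start to 5
  Position 5 ('g'): window [5,5] length 1
  Position 6 ('a'): window [5,6] length 2
  Position 7 ('a'): repeat (last at 6), move window start to 7
  Position 7 ('a'): window [7,7] length 1
  Position 8 ('a'): repeat (last at 7), move window start to 8
  Position 8 ('a'): window [8,8] length 1
  Position 9 ('c'): window [8,9] length 2
  Position 10 ('h'): window [8,10] length 3
  Position 11 ('c'): repeat (last at 9), move window start to 10
  Position 11 ('c'): window [10,11] length 2
Longest substring with no repeats: "abgf" with length 4

4


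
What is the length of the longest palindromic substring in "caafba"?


Input: "caafba"
Checking substrings for palindromes:
  [1:3] "aa" (len 2) => palindrome
Longest palindromic substring: "aa" with length 2

2


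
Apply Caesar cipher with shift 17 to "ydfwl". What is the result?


Caesar cipher: shift "ydfwl" by 17
  'y' (pos 24) + 17 = pos 15 = 'p'
  'd' (pos 3) + 17 = pos 20 = 'u'
  'f' (pos 5) + 17 = pos 22 = 'w'
  'w' (pos 22) + 17 = pos 13 = 'n'
  'l' (pos 11) + 17 = pos 2 = 'c'
Result: puwnc

puwnc


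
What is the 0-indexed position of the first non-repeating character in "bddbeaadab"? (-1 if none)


Input: bddbeaadab
Character frequencies:
  'a': 3
  'b': 3
  'd': 3
  'e': 1
Scanning left to right for freq == 1:
  Position 0 ('b'): freq=3, skip
  Position 1 ('d'): freq=3, skip
  Position 2 ('d'): freq=3, skip
  Position 3 ('b'): freq=3, skip
  Position 4 ('e'): unique! => answer = 4

4


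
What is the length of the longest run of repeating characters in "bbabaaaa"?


Input: "bbabaaaa"
Scanning for longest run:
  Position 1 ('b'): continues run of 'b', length=2
  Position 2 ('a'): new char, reset run to 1
  Position 3 ('b'): new char, reset run to 1
  Position 4 ('a'): new char, reset run to 1
  Position 5 ('a'): continues run of 'a', length=2
  Position 6 ('a'): continues run of 'a', length=3
  Position 7 ('a'): continues run of 'a', length=4
Longest run: 'a' with length 4

4


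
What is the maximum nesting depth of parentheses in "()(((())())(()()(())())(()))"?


Input: "()(((())())(()()(())())(()))"
Tracking depth:
  Position 0 '(': depth becomes 1
  Position 1 ')': depth becomes 0
  Position 2 '(': depth becomes 1
  Position 3 '(': depth becomes 2
  Position 4 '(': depth becomes 3
  Position 5 '(': depth becomes 4
  Position 6 ')': depth becomes 3
  Position 7 ')': depth becomes 2
  Position 8 '(': depth becomes 3
  Position 9 ')': depth becomes 2
  Position 10 ')': depth becomes 1
  Position 11 '(': depth becomes 2
  Position 12 '(': depth becomes 3
  Position 13 ')': depth becomes 2
  Position 14 '(': depth becomes 3
  Position 15 ')': depth becomes 2
  Position 16 '(': depth becomes 3
  Position 17 '(': depth becomes 4
  Position 18 ')': depth becomes 3
  Position 19 ')': depth becomes 2
  Position 20 '(': depth becomes 3
  Position 21 ')': depth becomes 2
  Position 22 ')': depth becomes 1
  Position 23 '(': depth becomes 2
  Position 24 '(': depth becomes 3
  Position 25 ')': depth becomes 2
  Position 26 ')': depth becomes 1
  Position 27 ')': depth becomes 0
Maximum depth reached: 4

4


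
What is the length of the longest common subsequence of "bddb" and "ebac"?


LCS of "bddb" and "ebac"
DP table:
           e    b    a    c
      0    0    0    0    0
  b   0    0    1    1    1
  d   0    0    1    1    1
  d   0    0    1    1    1
  b   0    0    1    1    1
LCS length = dp[4][4] = 1

1


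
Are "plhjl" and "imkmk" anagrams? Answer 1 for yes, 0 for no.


Strings: "plhjl", "imkmk"
Sorted first:  hjllp
Sorted second: ikkmm
Differ at position 0: 'h' vs 'i' => not anagrams

0


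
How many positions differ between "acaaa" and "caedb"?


Comparing "acaaa" and "caedb" position by position:
  Position 0: 'a' vs 'c' => DIFFER
  Position 1: 'c' vs 'a' => DIFFER
  Position 2: 'a' vs 'e' => DIFFER
  Position 3: 'a' vs 'd' => DIFFER
  Position 4: 'a' vs 'b' => DIFFER
Positions that differ: 5

5


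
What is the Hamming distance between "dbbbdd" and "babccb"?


Comparing "dbbbdd" and "babccb" position by position:
  Position 0: 'd' vs 'b' => differ
  Position 1: 'b' vs 'a' => differ
  Position 2: 'b' vs 'b' => same
  Position 3: 'b' vs 'c' => differ
  Position 4: 'd' vs 'c' => differ
  Position 5: 'd' vs 'b' => differ
Total differences (Hamming distance): 5

5


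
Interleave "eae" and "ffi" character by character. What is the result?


Interleaving "eae" and "ffi":
  Position 0: 'e' from first, 'f' from second => "ef"
  Position 1: 'a' from first, 'f' from second => "af"
  Position 2: 'e' from first, 'i' from second => "ei"
Result: efafei

efafei


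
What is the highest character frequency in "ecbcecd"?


Input: ecbcecd
Character counts:
  'b': 1
  'c': 3
  'd': 1
  'e': 2
Maximum frequency: 3

3


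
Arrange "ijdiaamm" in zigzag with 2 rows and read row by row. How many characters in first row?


Zigzag "ijdiaamm" into 2 rows:
Placing characters:
  'i' => row 0
  'j' => row 1
  'd' => row 0
  'i' => row 1
  'a' => row 0
  'a' => row 1
  'm' => row 0
  'm' => row 1
Rows:
  Row 0: "idam"
  Row 1: "jiam"
First row length: 4

4


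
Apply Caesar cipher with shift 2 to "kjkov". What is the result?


Caesar cipher: shift "kjkov" by 2
  'k' (pos 10) + 2 = pos 12 = 'm'
  'j' (pos 9) + 2 = pos 11 = 'l'
  'k' (pos 10) + 2 = pos 12 = 'm'
  'o' (pos 14) + 2 = pos 16 = 'q'
  'v' (pos 21) + 2 = pos 23 = 'x'
Result: mlmqx

mlmqx


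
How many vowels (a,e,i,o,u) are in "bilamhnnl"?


Input: bilamhnnl
Checking each character:
  'b' at position 0: consonant
  'i' at position 1: vowel (running total: 1)
  'l' at position 2: consonant
  'a' at position 3: vowel (running total: 2)
  'm' at position 4: consonant
  'h' at position 5: consonant
  'n' at position 6: consonant
  'n' at position 7: consonant
  'l' at position 8: consonant
Total vowels: 2

2


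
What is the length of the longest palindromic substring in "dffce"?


Input: "dffce"
Checking substrings for palindromes:
  [1:3] "ff" (len 2) => palindrome
Longest palindromic substring: "ff" with length 2

2


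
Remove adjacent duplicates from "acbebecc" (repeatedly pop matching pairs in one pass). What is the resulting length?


Input: acbebecc
Stack-based adjacent duplicate removal:
  Read 'a': push. Stack: a
  Read 'c': push. Stack: ac
  Read 'b': push. Stack: acb
  Read 'e': push. Stack: acbe
  Read 'b': push. Stack: acbeb
  Read 'e': push. Stack: acbebe
  Read 'c': push. Stack: acbebec
  Read 'c': matches stack top 'c' => pop. Stack: acbebe
Final stack: "acbebe" (length 6)

6


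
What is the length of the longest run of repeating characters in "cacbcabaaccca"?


Input: "cacbcabaaccca"
Scanning for longest run:
  Position 1 ('a'): new char, reset run to 1
  Position 2 ('c'): new char, reset run to 1
  Position 3 ('b'): new char, reset run to 1
  Position 4 ('c'): new char, reset run to 1
  Position 5 ('a'): new char, reset run to 1
  Position 6 ('b'): new char, reset run to 1
  Position 7 ('a'): new char, reset run to 1
  Position 8 ('a'): continues run of 'a', length=2
  Position 9 ('c'): new char, reset run to 1
  Position 10 ('c'): continues run of 'c', length=2
  Position 11 ('c'): continues run of 'c', length=3
  Position 12 ('a'): new char, reset run to 1
Longest run: 'c' with length 3

3


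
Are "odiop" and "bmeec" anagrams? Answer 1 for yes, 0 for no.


Strings: "odiop", "bmeec"
Sorted first:  dioop
Sorted second: bceem
Differ at position 0: 'd' vs 'b' => not anagrams

0


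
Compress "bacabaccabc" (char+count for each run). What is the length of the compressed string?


Input: bacabaccabc
Runs:
  'b' x 1 => "b1"
  'a' x 1 => "a1"
  'c' x 1 => "c1"
  'a' x 1 => "a1"
  'b' x 1 => "b1"
  'a' x 1 => "a1"
  'c' x 2 => "c2"
  'a' x 1 => "a1"
  'b' x 1 => "b1"
  'c' x 1 => "c1"
Compressed: "b1a1c1a1b1a1c2a1b1c1"
Compressed length: 20

20


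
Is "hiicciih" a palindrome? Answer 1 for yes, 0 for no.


Input: hiicciih
Reversed: hiicciih
  Compare pos 0 ('h') with pos 7 ('h'): match
  Compare pos 1 ('i') with pos 6 ('i'): match
  Compare pos 2 ('i') with pos 5 ('i'): match
  Compare pos 3 ('c') with pos 4 ('c'): match
Result: palindrome

1


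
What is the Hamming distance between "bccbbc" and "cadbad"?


Comparing "bccbbc" and "cadbad" position by position:
  Position 0: 'b' vs 'c' => differ
  Position 1: 'c' vs 'a' => differ
  Position 2: 'c' vs 'd' => differ
  Position 3: 'b' vs 'b' => same
  Position 4: 'b' vs 'a' => differ
  Position 5: 'c' vs 'd' => differ
Total differences (Hamming distance): 5

5


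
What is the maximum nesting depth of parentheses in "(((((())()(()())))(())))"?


Input: "(((((())()(()())))(())))"
Tracking depth:
  Position 0 '(': depth becomes 1
  Position 1 '(': depth becomes 2
  Position 2 '(': depth becomes 3
  Position 3 '(': depth becomes 4
  Position 4 '(': depth becomes 5
  Position 5 '(': depth becomes 6
  Position 6 ')': depth becomes 5
  Position 7 ')': depth becomes 4
  Position 8 '(': depth becomes 5
  Position 9 ')': depth becomes 4
  Position 10 '(': depth becomes 5
  Position 11 '(': depth becomes 6
  Position 12 ')': depth becomes 5
  Position 13 '(': depth becomes 6
  Position 14 ')': depth becomes 5
  Position 15 ')': depth becomes 4
  Position 16 ')': depth becomes 3
  Position 17 ')': depth becomes 2
  Position 18 '(': depth becomes 3
  Position 19 '(': depth becomes 4
  Position 20 ')': depth becomes 3
  Position 21 ')': depth becomes 2
  Position 22 ')': depth becomes 1
  Position 23 ')': depth becomes 0
Maximum depth reached: 6

6


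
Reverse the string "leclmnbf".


Input: leclmnbf
Reading characters right to left:
  Position 7: 'f'
  Position 6: 'b'
  Position 5: 'n'
  Position 4: 'm'
  Position 3: 'l'
  Position 2: 'c'
  Position 1: 'e'
  Position 0: 'l'
Reversed: fbnmlcel

fbnmlcel


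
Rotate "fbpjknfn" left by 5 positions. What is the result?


Input: "fbpjknfn", rotate left by 5
First 5 characters: "fbpjk"
Remaining characters: "nfn"
Concatenate remaining + first: "nfn" + "fbpjk" = "nfnfbpjk"

nfnfbpjk


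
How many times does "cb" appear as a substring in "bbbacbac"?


Searching for "cb" in "bbbacbac"
Scanning each position:
  Position 0: "bb" => no
  Position 1: "bb" => no
  Position 2: "ba" => no
  Position 3: "ac" => no
  Position 4: "cb" => MATCH
  Position 5: "ba" => no
  Position 6: "ac" => no
Total occurrences: 1

1


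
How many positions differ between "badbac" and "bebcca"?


Comparing "badbac" and "bebcca" position by position:
  Position 0: 'b' vs 'b' => same
  Position 1: 'a' vs 'e' => DIFFER
  Position 2: 'd' vs 'b' => DIFFER
  Position 3: 'b' vs 'c' => DIFFER
  Position 4: 'a' vs 'c' => DIFFER
  Position 5: 'c' vs 'a' => DIFFER
Positions that differ: 5

5


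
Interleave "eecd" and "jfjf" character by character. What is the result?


Interleaving "eecd" and "jfjf":
  Position 0: 'e' from first, 'j' from second => "ej"
  Position 1: 'e' from first, 'f' from second => "ef"
  Position 2: 'c' from first, 'j' from second => "cj"
  Position 3: 'd' from first, 'f' from second => "df"
Result: ejefcjdf

ejefcjdf


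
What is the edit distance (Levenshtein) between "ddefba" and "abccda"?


Computing edit distance: "ddefba" -> "abccda"
DP table:
           a    b    c    c    d    a
      0    1    2    3    4    5    6
  d   1    1    2    3    4    4    5
  d   2    2    2    3    4    4    5
  e   3    3    3    3    4    5    5
  f   4    4    4    4    4    5    6
  b   5    5    4    5    5    5    6
  a   6    5    5    5    6    6    5
Edit distance = dp[6][6] = 5

5


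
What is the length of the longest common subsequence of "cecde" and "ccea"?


LCS of "cecde" and "ccea"
DP table:
           c    c    e    a
      0    0    0    0    0
  c   0    1    1    1    1
  e   0    1    1    2    2
  c   0    1    2    2    2
  d   0    1    2    2    2
  e   0    1    2    3    3
LCS length = dp[5][4] = 3

3


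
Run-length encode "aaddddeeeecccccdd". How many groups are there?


Input: aaddddeeeecccccdd
Scanning for consecutive runs:
  Group 1: 'a' x 2 (positions 0-1)
  Group 2: 'd' x 4 (positions 2-5)
  Group 3: 'e' x 4 (positions 6-9)
  Group 4: 'c' x 5 (positions 10-14)
  Group 5: 'd' x 2 (positions 15-16)
Total groups: 5

5


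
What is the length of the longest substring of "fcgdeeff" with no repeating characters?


Input: "fcgdeeff"
Sliding window (track last position of each char):
  Position 0 ('f'): window [0,0] length 1 -- new best
  Position 1 ('c'): window [0,1] length 2 -- new best
  Position 2 ('g'): window [0,2] length 3 -- new best
  Position 3 ('d'): window [0,3] length 4 -- new best
  Position 4 ('e'): window [0,4] length 5 -- new best
  Position 5 ('e'): repeat (last at 4), move window start to 5
  Position 5 ('e'): window [5,5] length 1
  Position 6 ('f'): window [5,6] length 2
  Position 7 ('f'): repeat (last at 6), move window start to 7
  Position 7 ('f'): window [7,7] length 1
Longest substring with no repeats: "fcgde" with length 5

5


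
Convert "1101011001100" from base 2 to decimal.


Input: "1101011001100" in base 2
Positional expansion:
  Digit '1' (value 1) x 2^12 = 4096
  Digit '1' (value 1) x 2^11 = 2048
  Digit '0' (value 0) x 2^10 = 0
  Digit '1' (value 1) x 2^9 = 512
  Digit '0' (value 0) x 2^8 = 0
  Digit '1' (value 1) x 2^7 = 128
  Digit '1' (value 1) x 2^6 = 64
  Digit '0' (value 0) x 2^5 = 0
  Digit '0' (value 0) x 2^4 = 0
  Digit '1' (value 1) x 2^3 = 8
  Digit '1' (value 1) x 2^2 = 4
  Digit '0' (value 0) x 2^1 = 0
  Digit '0' (value 0) x 2^0 = 0
Sum = 6860

6860


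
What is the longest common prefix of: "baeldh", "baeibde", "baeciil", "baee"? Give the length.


Words: baeldh, baeibde, baeciil, baee
  Position 0: all 'b' => match
  Position 1: all 'a' => match
  Position 2: all 'e' => match
  Position 3: ('l', 'i', 'c', 'e') => mismatch, stop
LCP = "bae" (length 3)

3


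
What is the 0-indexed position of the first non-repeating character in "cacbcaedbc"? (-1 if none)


Input: cacbcaedbc
Character frequencies:
  'a': 2
  'b': 2
  'c': 4
  'd': 1
  'e': 1
Scanning left to right for freq == 1:
  Position 0 ('c'): freq=4, skip
  Position 1 ('a'): freq=2, skip
  Position 2 ('c'): freq=4, skip
  Position 3 ('b'): freq=2, skip
  Position 4 ('c'): freq=4, skip
  Position 5 ('a'): freq=2, skip
  Position 6 ('e'): unique! => answer = 6

6


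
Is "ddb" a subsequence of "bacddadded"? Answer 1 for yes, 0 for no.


Check if "ddb" is a subsequence of "bacddadded"
Greedy scan:
  Position 0 ('b'): no match needed
  Position 1 ('a'): no match needed
  Position 2 ('c'): no match needed
  Position 3 ('d'): matches sub[0] = 'd'
  Position 4 ('d'): matches sub[1] = 'd'
  Position 5 ('a'): no match needed
  Position 6 ('d'): no match needed
  Position 7 ('d'): no match needed
  Position 8 ('e'): no match needed
  Position 9 ('d'): no match needed
Only matched 2/3 characters => not a subsequence

0


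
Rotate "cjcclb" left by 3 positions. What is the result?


Input: "cjcclb", rotate left by 3
First 3 characters: "cjc"
Remaining characters: "clb"
Concatenate remaining + first: "clb" + "cjc" = "clbcjc"

clbcjc


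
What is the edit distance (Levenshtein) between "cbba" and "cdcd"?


Computing edit distance: "cbba" -> "cdcd"
DP table:
           c    d    c    d
      0    1    2    3    4
  c   1    0    1    2    3
  b   2    1    1    2    3
  b   3    2    2    2    3
  a   4    3    3    3    3
Edit distance = dp[4][4] = 3

3


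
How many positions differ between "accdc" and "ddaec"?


Comparing "accdc" and "ddaec" position by position:
  Position 0: 'a' vs 'd' => DIFFER
  Position 1: 'c' vs 'd' => DIFFER
  Position 2: 'c' vs 'a' => DIFFER
  Position 3: 'd' vs 'e' => DIFFER
  Position 4: 'c' vs 'c' => same
Positions that differ: 4

4


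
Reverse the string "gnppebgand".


Input: gnppebgand
Reading characters right to left:
  Position 9: 'd'
  Position 8: 'n'
  Position 7: 'a'
  Position 6: 'g'
  Position 5: 'b'
  Position 4: 'e'
  Position 3: 'p'
  Position 2: 'p'
  Position 1: 'n'
  Position 0: 'g'
Reversed: dnagbeppng

dnagbeppng


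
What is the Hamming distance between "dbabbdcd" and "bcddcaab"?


Comparing "dbabbdcd" and "bcddcaab" position by position:
  Position 0: 'd' vs 'b' => differ
  Position 1: 'b' vs 'c' => differ
  Position 2: 'a' vs 'd' => differ
  Position 3: 'b' vs 'd' => differ
  Position 4: 'b' vs 'c' => differ
  Position 5: 'd' vs 'a' => differ
  Position 6: 'c' vs 'a' => differ
  Position 7: 'd' vs 'b' => differ
Total differences (Hamming distance): 8

8


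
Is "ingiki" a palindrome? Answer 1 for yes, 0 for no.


Input: ingiki
Reversed: ikigni
  Compare pos 0 ('i') with pos 5 ('i'): match
  Compare pos 1 ('n') with pos 4 ('k'): MISMATCH
  Compare pos 2 ('g') with pos 3 ('i'): MISMATCH
Result: not a palindrome

0


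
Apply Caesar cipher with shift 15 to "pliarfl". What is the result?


Caesar cipher: shift "pliarfl" by 15
  'p' (pos 15) + 15 = pos 4 = 'e'
  'l' (pos 11) + 15 = pos 0 = 'a'
  'i' (pos 8) + 15 = pos 23 = 'x'
  'a' (pos 0) + 15 = pos 15 = 'p'
  'r' (pos 17) + 15 = pos 6 = 'g'
  'f' (pos 5) + 15 = pos 20 = 'u'
  'l' (pos 11) + 15 = pos 0 = 'a'
Result: eaxpgua

eaxpgua


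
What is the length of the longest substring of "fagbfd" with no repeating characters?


Input: "fagbfd"
Sliding window (track last position of each char):
  Position 0 ('f'): window [0,0] length 1 -- new best
  Position 1 ('a'): window [0,1] length 2 -- new best
  Position 2 ('g'): window [0,2] length 3 -- new best
  Position 3 ('b'): window [0,3] length 4 -- new best
  Position 4 ('f'): repeat (last at 0), move window start to 1
  Position 4 ('f'): window [1,4] length 4
  Position 5 ('d'): window [1,5] length 5 -- new best
Longest substring with no repeats: "agbfd" with length 5

5


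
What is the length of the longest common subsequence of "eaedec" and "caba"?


LCS of "eaedec" and "caba"
DP table:
           c    a    b    a
      0    0    0    0    0
  e   0    0    0    0    0
  a   0    0    1    1    1
  e   0    0    1    1    1
  d   0    0    1    1    1
  e   0    0    1    1    1
  c   0    1    1    1    1
LCS length = dp[6][4] = 1

1


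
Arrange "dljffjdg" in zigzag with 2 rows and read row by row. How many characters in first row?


Zigzag "dljffjdg" into 2 rows:
Placing characters:
  'd' => row 0
  'l' => row 1
  'j' => row 0
  'f' => row 1
  'f' => row 0
  'j' => row 1
  'd' => row 0
  'g' => row 1
Rows:
  Row 0: "djfd"
  Row 1: "lfjg"
First row length: 4

4


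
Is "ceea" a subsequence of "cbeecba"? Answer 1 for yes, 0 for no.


Check if "ceea" is a subsequence of "cbeecba"
Greedy scan:
  Position 0 ('c'): matches sub[0] = 'c'
  Position 1 ('b'): no match needed
  Position 2 ('e'): matches sub[1] = 'e'
  Position 3 ('e'): matches sub[2] = 'e'
  Position 4 ('c'): no match needed
  Position 5 ('b'): no match needed
  Position 6 ('a'): matches sub[3] = 'a'
All 4 characters matched => is a subsequence

1


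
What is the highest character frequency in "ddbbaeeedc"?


Input: ddbbaeeedc
Character counts:
  'a': 1
  'b': 2
  'c': 1
  'd': 3
  'e': 3
Maximum frequency: 3

3


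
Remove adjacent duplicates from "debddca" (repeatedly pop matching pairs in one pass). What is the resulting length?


Input: debddca
Stack-based adjacent duplicate removal:
  Read 'd': push. Stack: d
  Read 'e': push. Stack: de
  Read 'b': push. Stack: deb
  Read 'd': push. Stack: debd
  Read 'd': matches stack top 'd' => pop. Stack: deb
  Read 'c': push. Stack: debc
  Read 'a': push. Stack: debca
Final stack: "debca" (length 5)

5


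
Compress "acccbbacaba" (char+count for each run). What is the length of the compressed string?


Input: acccbbacaba
Runs:
  'a' x 1 => "a1"
  'c' x 3 => "c3"
  'b' x 2 => "b2"
  'a' x 1 => "a1"
  'c' x 1 => "c1"
  'a' x 1 => "a1"
  'b' x 1 => "b1"
  'a' x 1 => "a1"
Compressed: "a1c3b2a1c1a1b1a1"
Compressed length: 16

16


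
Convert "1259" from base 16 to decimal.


Input: "1259" in base 16
Positional expansion:
  Digit '1' (value 1) x 16^3 = 4096
  Digit '2' (value 2) x 16^2 = 512
  Digit '5' (value 5) x 16^1 = 80
  Digit '9' (value 9) x 16^0 = 9
Sum = 4697

4697


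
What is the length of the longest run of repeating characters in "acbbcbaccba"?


Input: "acbbcbaccba"
Scanning for longest run:
  Position 1 ('c'): new char, reset run to 1
  Position 2 ('b'): new char, reset run to 1
  Position 3 ('b'): continues run of 'b', length=2
  Position 4 ('c'): new char, reset run to 1
  Position 5 ('b'): new char, reset run to 1
  Position 6 ('a'): new char, reset run to 1
  Position 7 ('c'): new char, reset run to 1
  Position 8 ('c'): continues run of 'c', length=2
  Position 9 ('b'): new char, reset run to 1
  Position 10 ('a'): new char, reset run to 1
Longest run: 'b' with length 2

2


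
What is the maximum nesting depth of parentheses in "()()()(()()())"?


Input: "()()()(()()())"
Tracking depth:
  Position 0 '(': depth becomes 1
  Position 1 ')': depth becomes 0
  Position 2 '(': depth becomes 1
  Position 3 ')': depth becomes 0
  Position 4 '(': depth becomes 1
  Position 5 ')': depth becomes 0
  Position 6 '(': depth becomes 1
  Position 7 '(': depth becomes 2
  Position 8 ')': depth becomes 1
  Position 9 '(': depth becomes 2
  Position 10 ')': depth becomes 1
  Position 11 '(': depth becomes 2
  Position 12 ')': depth becomes 1
  Position 13 ')': depth becomes 0
Maximum depth reached: 2

2


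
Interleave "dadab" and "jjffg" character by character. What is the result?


Interleaving "dadab" and "jjffg":
  Position 0: 'd' from first, 'j' from second => "dj"
  Position 1: 'a' from first, 'j' from second => "aj"
  Position 2: 'd' from first, 'f' from second => "df"
  Position 3: 'a' from first, 'f' from second => "af"
  Position 4: 'b' from first, 'g' from second => "bg"
Result: djajdfafbg

djajdfafbg
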